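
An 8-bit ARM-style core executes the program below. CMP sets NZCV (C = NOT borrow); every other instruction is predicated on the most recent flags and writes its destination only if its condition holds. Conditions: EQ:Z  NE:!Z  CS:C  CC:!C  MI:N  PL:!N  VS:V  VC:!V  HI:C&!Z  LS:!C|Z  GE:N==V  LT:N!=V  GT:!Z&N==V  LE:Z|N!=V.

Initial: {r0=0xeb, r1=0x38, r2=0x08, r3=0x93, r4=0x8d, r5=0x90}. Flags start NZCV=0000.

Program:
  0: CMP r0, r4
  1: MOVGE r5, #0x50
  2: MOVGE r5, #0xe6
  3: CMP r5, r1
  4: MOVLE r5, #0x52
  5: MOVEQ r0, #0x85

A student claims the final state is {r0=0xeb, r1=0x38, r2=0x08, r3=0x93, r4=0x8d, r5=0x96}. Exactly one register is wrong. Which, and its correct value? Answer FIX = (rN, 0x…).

0: ✓ CMP  NZCV=0010
1: ✓ MOVGE  r5←0x50
2: ✓ MOVGE  r5←0xe6
3: ✓ CMP  NZCV=1010
4: ✓ MOVLE  r5←0x52
5: · MOVEQ

FIX = (r5, 0x52)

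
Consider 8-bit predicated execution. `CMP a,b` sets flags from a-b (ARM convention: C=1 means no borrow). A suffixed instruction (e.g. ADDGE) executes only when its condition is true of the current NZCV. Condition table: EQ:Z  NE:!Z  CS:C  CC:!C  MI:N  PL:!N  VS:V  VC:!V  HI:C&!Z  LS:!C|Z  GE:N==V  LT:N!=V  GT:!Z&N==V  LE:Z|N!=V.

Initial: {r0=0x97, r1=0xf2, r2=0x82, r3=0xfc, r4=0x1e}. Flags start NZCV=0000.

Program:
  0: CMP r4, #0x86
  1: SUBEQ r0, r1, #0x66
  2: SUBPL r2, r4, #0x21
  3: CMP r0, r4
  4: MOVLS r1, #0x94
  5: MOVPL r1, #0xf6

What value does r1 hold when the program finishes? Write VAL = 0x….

0: ✓ CMP  NZCV=1001
1: · SUBEQ
2: · SUBPL
3: ✓ CMP  NZCV=0011
4: · MOVLS
5: ✓ MOVPL  r1←0xf6

VAL = 0xf6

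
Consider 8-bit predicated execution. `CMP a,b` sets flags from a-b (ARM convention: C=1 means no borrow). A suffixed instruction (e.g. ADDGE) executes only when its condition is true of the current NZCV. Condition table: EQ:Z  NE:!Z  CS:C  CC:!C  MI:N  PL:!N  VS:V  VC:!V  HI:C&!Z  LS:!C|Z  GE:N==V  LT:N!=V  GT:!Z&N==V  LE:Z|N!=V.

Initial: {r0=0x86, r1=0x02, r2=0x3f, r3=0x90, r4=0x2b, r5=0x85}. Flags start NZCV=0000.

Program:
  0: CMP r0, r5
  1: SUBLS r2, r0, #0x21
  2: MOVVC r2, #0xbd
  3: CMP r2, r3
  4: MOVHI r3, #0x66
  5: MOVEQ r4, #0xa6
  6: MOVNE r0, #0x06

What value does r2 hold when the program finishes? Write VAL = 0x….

VAL = 0xbd

[0] flags=0010 → (cmp)
[1] flags=0010 LS?F → skip
[2] flags=0010 VC?T → r2=0xbd
[3] flags=0010 → (cmp)
[4] flags=0010 HI?T → r3=0x66
[5] flags=0010 EQ?F → skip
[6] flags=0010 NE?T → r0=0x06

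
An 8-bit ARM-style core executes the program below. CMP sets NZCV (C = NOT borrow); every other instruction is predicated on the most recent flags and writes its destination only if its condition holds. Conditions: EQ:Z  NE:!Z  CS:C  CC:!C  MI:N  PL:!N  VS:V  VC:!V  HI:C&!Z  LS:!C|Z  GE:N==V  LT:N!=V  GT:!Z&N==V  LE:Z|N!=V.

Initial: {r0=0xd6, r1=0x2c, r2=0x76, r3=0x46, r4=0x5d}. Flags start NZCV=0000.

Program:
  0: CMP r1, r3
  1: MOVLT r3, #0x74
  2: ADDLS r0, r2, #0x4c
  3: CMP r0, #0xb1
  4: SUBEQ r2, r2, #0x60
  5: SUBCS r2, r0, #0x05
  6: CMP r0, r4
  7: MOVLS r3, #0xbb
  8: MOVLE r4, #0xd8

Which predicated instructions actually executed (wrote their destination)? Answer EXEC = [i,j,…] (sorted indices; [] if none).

0: ✓ CMP  NZCV=1000
1: ✓ MOVLT  r3←0x74
2: ✓ ADDLS  r0←0xc2
3: ✓ CMP  NZCV=0010
4: · SUBEQ
5: ✓ SUBCS  r2←0xbd
6: ✓ CMP  NZCV=0011
7: · MOVLS
8: ✓ MOVLE  r4←0xd8

EXEC = [1,2,5,8]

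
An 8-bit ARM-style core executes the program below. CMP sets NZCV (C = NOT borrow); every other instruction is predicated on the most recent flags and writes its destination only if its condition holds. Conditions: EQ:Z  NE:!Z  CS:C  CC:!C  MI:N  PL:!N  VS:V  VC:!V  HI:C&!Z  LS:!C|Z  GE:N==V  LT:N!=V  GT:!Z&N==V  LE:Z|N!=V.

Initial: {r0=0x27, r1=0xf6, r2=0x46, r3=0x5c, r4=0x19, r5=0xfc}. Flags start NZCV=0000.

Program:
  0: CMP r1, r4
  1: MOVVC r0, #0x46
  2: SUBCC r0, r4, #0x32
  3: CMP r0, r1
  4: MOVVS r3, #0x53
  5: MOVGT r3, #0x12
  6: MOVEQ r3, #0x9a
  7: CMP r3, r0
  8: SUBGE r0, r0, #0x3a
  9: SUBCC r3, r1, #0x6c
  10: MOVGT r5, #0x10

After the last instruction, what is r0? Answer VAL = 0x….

VAL = 0x46

0: ✓ CMP  NZCV=1010
1: ✓ MOVVC  r0←0x46
2: · SUBCC
3: ✓ CMP  NZCV=0000
4: · MOVVS
5: ✓ MOVGT  r3←0x12
6: · MOVEQ
7: ✓ CMP  NZCV=1000
8: · SUBGE
9: ✓ SUBCC  r3←0x8a
10: · MOVGT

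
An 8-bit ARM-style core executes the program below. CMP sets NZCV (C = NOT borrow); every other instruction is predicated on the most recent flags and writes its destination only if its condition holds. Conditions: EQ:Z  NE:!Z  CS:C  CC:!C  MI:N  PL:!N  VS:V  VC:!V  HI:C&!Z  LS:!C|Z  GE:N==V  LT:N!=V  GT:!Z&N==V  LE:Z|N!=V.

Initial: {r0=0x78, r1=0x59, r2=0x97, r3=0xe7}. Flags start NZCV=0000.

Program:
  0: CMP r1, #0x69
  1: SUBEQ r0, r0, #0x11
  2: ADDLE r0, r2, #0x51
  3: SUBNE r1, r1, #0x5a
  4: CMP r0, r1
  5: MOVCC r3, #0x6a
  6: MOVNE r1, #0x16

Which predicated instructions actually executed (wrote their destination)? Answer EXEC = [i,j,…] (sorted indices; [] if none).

0: ✓ CMP  NZCV=1000
1: · SUBEQ
2: ✓ ADDLE  r0←0xe8
3: ✓ SUBNE  r1←0xff
4: ✓ CMP  NZCV=1000
5: ✓ MOVCC  r3←0x6a
6: ✓ MOVNE  r1←0x16

EXEC = [2,3,5,6]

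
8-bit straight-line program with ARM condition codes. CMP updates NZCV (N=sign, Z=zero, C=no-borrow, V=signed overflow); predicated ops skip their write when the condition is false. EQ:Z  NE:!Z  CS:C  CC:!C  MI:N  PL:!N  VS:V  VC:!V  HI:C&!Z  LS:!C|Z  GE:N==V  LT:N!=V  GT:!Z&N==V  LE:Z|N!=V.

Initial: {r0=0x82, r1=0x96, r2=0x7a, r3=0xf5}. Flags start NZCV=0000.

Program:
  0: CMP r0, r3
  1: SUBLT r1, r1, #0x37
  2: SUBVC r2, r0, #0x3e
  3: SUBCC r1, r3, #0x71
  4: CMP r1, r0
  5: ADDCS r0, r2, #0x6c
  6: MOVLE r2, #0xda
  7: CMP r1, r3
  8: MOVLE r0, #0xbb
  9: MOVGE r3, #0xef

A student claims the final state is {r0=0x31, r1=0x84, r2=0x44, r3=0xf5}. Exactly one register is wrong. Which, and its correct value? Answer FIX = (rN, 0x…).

0: ✓ CMP  NZCV=1000
1: ✓ SUBLT  r1←0x5f
2: ✓ SUBVC  r2←0x44
3: ✓ SUBCC  r1←0x84
4: ✓ CMP  NZCV=0010
5: ✓ ADDCS  r0←0xb0
6: · MOVLE
7: ✓ CMP  NZCV=1000
8: ✓ MOVLE  r0←0xbb
9: · MOVGE

FIX = (r0, 0xbb)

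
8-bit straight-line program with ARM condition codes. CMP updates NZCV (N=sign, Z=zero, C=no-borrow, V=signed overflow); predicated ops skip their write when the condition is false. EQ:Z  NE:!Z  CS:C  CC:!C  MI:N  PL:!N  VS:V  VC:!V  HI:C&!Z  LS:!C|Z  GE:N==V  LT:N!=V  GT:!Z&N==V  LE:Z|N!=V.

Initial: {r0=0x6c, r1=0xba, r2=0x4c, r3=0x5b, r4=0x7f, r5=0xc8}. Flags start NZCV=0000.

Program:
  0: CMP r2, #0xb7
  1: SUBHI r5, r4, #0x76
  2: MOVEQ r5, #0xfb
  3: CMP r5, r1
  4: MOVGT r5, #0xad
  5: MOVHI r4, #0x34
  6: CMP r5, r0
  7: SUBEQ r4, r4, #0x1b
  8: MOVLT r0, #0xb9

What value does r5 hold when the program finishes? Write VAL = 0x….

VAL = 0xad

0: ✓ CMP  NZCV=1001
1: · SUBHI
2: · MOVEQ
3: ✓ CMP  NZCV=0010
4: ✓ MOVGT  r5←0xad
5: ✓ MOVHI  r4←0x34
6: ✓ CMP  NZCV=0011
7: · SUBEQ
8: ✓ MOVLT  r0←0xb9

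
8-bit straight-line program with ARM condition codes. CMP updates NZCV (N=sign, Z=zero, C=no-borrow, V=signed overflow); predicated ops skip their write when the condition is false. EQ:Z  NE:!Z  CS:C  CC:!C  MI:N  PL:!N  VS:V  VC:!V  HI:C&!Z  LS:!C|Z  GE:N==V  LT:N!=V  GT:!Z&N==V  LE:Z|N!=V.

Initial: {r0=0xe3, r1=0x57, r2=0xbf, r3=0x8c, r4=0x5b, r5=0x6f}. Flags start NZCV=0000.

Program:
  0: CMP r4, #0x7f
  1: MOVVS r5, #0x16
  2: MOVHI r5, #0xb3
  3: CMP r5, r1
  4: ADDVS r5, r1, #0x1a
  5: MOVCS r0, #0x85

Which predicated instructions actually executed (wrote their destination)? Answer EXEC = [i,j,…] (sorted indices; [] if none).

[0] flags=1000 → (cmp)
[1] flags=1000 VS?F → skip
[2] flags=1000 HI?F → skip
[3] flags=0010 → (cmp)
[4] flags=0010 VS?F → skip
[5] flags=0010 CS?T → r0=0x85

EXEC = [5]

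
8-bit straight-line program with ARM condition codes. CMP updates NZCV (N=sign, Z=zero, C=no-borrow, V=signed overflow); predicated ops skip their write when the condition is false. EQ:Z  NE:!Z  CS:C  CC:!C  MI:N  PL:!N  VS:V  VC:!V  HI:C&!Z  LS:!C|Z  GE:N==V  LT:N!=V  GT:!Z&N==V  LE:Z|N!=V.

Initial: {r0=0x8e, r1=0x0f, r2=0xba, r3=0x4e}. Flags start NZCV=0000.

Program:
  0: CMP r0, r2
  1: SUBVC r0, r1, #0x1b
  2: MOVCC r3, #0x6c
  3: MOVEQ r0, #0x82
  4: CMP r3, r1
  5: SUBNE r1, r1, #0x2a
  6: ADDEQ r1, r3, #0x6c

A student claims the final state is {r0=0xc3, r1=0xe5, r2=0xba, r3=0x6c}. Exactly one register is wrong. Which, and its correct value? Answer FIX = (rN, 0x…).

FIX = (r0, 0xf4)

[0] flags=1000 → (cmp)
[1] flags=1000 VC?T → r0=0xf4
[2] flags=1000 CC?T → r3=0x6c
[3] flags=1000 EQ?F → skip
[4] flags=0010 → (cmp)
[5] flags=0010 NE?T → r1=0xe5
[6] flags=0010 EQ?F → skip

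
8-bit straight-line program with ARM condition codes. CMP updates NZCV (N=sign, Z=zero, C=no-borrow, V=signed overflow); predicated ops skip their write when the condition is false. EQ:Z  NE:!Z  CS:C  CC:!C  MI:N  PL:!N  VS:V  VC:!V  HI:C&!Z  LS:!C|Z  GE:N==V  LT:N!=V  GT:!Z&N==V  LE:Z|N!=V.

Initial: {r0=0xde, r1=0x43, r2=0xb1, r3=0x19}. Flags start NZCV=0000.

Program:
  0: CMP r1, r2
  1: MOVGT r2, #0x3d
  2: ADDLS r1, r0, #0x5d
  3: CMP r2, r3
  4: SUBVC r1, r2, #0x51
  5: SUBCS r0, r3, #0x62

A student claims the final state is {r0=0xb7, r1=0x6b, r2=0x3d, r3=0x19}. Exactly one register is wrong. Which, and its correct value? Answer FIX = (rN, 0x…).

FIX = (r1, 0xec)

[0] flags=1001 → (cmp)
[1] flags=1001 GT?T → r2=0x3d
[2] flags=1001 LS?T → r1=0x3b
[3] flags=0010 → (cmp)
[4] flags=0010 VC?T → r1=0xec
[5] flags=0010 CS?T → r0=0xb7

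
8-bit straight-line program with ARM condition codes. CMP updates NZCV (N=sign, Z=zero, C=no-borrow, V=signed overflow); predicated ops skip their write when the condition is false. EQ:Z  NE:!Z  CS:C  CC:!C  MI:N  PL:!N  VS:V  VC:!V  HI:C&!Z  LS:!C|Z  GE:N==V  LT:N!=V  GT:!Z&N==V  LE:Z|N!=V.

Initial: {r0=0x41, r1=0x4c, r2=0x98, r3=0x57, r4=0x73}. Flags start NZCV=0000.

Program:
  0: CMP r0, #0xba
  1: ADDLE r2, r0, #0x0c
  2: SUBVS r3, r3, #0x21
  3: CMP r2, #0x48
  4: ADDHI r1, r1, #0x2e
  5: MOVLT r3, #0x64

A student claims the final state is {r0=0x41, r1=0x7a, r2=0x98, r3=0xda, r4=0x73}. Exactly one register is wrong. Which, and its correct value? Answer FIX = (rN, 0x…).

0: ✓ CMP  NZCV=1001
1: · ADDLE
2: ✓ SUBVS  r3←0x36
3: ✓ CMP  NZCV=0011
4: ✓ ADDHI  r1←0x7a
5: ✓ MOVLT  r3←0x64

FIX = (r3, 0x64)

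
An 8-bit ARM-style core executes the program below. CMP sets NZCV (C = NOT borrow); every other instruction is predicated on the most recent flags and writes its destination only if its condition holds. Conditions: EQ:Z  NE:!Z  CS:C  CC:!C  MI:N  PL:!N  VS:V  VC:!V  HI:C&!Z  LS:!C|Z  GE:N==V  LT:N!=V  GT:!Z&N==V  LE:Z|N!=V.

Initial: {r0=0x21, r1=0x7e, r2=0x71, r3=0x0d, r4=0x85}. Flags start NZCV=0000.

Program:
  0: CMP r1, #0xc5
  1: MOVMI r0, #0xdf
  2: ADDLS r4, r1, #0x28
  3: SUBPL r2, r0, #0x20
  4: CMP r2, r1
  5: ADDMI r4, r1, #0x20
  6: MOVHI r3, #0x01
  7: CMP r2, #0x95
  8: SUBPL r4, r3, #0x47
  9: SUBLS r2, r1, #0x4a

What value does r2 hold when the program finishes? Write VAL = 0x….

VAL = 0x34

[0] flags=1001 → (cmp)
[1] flags=1001 MI?T → r0=0xdf
[2] flags=1001 LS?T → r4=0xa6
[3] flags=1001 PL?F → skip
[4] flags=1000 → (cmp)
[5] flags=1000 MI?T → r4=0x9e
[6] flags=1000 HI?F → skip
[7] flags=1001 → (cmp)
[8] flags=1001 PL?F → skip
[9] flags=1001 LS?T → r2=0x34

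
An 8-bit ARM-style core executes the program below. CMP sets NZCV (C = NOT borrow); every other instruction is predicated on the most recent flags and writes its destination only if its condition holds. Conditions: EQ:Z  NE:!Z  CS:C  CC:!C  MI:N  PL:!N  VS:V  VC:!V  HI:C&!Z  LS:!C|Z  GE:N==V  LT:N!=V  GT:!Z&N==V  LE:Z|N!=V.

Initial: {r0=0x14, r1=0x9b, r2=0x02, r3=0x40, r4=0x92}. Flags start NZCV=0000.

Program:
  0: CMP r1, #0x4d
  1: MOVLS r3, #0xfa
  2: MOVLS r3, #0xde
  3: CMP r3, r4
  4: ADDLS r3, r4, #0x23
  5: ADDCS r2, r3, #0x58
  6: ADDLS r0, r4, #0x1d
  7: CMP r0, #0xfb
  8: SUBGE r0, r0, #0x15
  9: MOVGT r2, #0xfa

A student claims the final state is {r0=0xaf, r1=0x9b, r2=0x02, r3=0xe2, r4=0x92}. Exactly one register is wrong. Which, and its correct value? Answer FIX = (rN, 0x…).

FIX = (r3, 0xb5)

0: ✓ CMP  NZCV=0011
1: · MOVLS
2: · MOVLS
3: ✓ CMP  NZCV=1001
4: ✓ ADDLS  r3←0xb5
5: · ADDCS
6: ✓ ADDLS  r0←0xaf
7: ✓ CMP  NZCV=1000
8: · SUBGE
9: · MOVGT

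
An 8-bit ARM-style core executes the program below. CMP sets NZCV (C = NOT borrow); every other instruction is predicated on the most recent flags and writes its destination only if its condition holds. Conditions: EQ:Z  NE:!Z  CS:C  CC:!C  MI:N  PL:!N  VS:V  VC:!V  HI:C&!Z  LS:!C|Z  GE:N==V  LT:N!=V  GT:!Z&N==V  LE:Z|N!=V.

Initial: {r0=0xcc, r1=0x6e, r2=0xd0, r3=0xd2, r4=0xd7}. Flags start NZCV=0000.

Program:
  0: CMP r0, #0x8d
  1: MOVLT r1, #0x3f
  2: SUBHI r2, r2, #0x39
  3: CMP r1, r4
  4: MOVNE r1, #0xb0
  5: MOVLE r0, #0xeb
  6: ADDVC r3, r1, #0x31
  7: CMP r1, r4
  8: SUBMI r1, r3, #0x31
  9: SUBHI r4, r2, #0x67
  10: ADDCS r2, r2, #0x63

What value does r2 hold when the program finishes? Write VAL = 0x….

0: ✓ CMP  NZCV=0010
1: · MOVLT
2: ✓ SUBHI  r2←0x97
3: ✓ CMP  NZCV=1001
4: ✓ MOVNE  r1←0xb0
5: · MOVLE
6: · ADDVC
7: ✓ CMP  NZCV=1000
8: ✓ SUBMI  r1←0xa1
9: · SUBHI
10: · ADDCS

VAL = 0x97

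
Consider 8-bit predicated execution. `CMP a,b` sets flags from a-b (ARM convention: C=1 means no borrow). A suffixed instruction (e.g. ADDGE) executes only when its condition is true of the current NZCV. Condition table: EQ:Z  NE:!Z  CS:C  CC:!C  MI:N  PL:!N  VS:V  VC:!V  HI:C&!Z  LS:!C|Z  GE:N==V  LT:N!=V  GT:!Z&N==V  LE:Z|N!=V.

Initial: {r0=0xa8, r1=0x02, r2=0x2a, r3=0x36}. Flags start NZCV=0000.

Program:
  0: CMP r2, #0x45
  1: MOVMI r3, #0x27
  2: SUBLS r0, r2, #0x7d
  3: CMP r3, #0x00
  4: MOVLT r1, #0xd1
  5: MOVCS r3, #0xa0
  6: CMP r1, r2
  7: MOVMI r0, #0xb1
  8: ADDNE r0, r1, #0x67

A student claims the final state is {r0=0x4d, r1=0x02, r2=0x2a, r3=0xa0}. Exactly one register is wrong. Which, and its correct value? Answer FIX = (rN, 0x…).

FIX = (r0, 0x69)

0: ✓ CMP  NZCV=1000
1: ✓ MOVMI  r3←0x27
2: ✓ SUBLS  r0←0xad
3: ✓ CMP  NZCV=0010
4: · MOVLT
5: ✓ MOVCS  r3←0xa0
6: ✓ CMP  NZCV=1000
7: ✓ MOVMI  r0←0xb1
8: ✓ ADDNE  r0←0x69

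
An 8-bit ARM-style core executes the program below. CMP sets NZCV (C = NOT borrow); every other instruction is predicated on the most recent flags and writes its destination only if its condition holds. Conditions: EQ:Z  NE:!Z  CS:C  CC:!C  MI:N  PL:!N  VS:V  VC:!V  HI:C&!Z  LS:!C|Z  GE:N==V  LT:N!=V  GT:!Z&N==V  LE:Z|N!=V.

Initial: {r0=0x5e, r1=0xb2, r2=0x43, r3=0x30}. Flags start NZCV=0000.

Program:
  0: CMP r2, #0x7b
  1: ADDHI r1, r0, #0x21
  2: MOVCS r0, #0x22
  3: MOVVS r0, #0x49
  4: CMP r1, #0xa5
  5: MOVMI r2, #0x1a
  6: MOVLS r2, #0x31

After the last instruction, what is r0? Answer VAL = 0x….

VAL = 0x5e

0: ✓ CMP  NZCV=1000
1: · ADDHI
2: · MOVCS
3: · MOVVS
4: ✓ CMP  NZCV=0010
5: · MOVMI
6: · MOVLS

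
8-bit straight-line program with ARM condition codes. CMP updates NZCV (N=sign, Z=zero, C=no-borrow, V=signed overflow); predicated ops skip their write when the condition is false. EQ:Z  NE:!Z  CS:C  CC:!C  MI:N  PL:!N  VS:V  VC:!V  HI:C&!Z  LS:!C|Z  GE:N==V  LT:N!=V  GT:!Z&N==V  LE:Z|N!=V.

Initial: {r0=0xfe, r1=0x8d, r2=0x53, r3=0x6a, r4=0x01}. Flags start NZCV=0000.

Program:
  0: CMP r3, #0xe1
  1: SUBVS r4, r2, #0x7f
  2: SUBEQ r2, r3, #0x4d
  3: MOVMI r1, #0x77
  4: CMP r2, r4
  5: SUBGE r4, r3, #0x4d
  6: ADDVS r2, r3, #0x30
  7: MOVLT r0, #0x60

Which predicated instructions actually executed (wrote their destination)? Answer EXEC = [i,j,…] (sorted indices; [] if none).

0: ✓ CMP  NZCV=1001
1: ✓ SUBVS  r4←0xd4
2: · SUBEQ
3: ✓ MOVMI  r1←0x77
4: ✓ CMP  NZCV=0000
5: ✓ SUBGE  r4←0x1d
6: · ADDVS
7: · MOVLT

EXEC = [1,3,5]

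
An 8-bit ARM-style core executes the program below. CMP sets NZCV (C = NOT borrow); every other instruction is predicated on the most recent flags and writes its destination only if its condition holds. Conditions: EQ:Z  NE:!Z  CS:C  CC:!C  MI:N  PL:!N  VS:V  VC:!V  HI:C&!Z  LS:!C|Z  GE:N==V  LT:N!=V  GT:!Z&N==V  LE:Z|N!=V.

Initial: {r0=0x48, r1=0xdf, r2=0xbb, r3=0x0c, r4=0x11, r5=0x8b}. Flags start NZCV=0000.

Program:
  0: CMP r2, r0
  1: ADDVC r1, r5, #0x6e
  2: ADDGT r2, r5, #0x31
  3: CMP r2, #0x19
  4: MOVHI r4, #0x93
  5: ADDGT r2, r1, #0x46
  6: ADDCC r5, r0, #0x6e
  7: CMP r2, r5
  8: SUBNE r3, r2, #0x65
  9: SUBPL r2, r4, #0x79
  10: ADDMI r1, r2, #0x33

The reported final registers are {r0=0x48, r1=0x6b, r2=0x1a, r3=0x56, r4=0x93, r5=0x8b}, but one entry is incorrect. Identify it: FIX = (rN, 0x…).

FIX = (r1, 0xdf)

[0] flags=0011 → (cmp)
[1] flags=0011 VC?F → skip
[2] flags=0011 GT?F → skip
[3] flags=1010 → (cmp)
[4] flags=1010 HI?T → r4=0x93
[5] flags=1010 GT?F → skip
[6] flags=1010 CC?F → skip
[7] flags=0010 → (cmp)
[8] flags=0010 NE?T → r3=0x56
[9] flags=0010 PL?T → r2=0x1a
[10] flags=0010 MI?F → skip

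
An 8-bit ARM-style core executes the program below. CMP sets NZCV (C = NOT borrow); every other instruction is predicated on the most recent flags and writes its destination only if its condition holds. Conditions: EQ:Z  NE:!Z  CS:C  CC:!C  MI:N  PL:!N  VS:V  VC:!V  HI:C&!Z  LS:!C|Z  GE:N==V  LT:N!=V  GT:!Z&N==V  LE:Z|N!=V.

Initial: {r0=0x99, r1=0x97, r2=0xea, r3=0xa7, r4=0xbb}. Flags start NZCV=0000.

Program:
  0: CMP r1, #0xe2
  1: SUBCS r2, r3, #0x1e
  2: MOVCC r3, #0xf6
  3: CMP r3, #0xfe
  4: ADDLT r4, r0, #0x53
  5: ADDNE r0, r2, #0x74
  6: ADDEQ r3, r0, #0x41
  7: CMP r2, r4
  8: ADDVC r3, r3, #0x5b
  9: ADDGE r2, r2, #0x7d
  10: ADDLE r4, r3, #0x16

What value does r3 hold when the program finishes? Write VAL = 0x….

[0] flags=1000 → (cmp)
[1] flags=1000 CS?F → skip
[2] flags=1000 CC?T → r3=0xf6
[3] flags=1000 → (cmp)
[4] flags=1000 LT?T → r4=0xec
[5] flags=1000 NE?T → r0=0x5e
[6] flags=1000 EQ?F → skip
[7] flags=1000 → (cmp)
[8] flags=1000 VC?T → r3=0x51
[9] flags=1000 GE?F → skip
[10] flags=1000 LE?T → r4=0x67

VAL = 0x51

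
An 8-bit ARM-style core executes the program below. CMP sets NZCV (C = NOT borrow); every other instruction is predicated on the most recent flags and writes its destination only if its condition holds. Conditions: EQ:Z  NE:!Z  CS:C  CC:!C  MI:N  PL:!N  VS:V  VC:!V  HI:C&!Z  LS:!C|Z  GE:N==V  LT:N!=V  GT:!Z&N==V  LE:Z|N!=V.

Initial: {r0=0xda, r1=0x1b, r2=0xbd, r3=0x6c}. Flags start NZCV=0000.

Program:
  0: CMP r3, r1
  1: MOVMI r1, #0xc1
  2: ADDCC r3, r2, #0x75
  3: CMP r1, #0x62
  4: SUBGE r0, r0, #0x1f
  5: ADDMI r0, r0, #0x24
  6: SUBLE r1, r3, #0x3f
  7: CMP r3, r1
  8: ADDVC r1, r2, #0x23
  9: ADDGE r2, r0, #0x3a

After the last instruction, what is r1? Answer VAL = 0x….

[0] flags=0010 → (cmp)
[1] flags=0010 MI?F → skip
[2] flags=0010 CC?F → skip
[3] flags=1000 → (cmp)
[4] flags=1000 GE?F → skip
[5] flags=1000 MI?T → r0=0xfe
[6] flags=1000 LE?T → r1=0x2d
[7] flags=0010 → (cmp)
[8] flags=0010 VC?T → r1=0xe0
[9] flags=0010 GE?T → r2=0x38

VAL = 0xe0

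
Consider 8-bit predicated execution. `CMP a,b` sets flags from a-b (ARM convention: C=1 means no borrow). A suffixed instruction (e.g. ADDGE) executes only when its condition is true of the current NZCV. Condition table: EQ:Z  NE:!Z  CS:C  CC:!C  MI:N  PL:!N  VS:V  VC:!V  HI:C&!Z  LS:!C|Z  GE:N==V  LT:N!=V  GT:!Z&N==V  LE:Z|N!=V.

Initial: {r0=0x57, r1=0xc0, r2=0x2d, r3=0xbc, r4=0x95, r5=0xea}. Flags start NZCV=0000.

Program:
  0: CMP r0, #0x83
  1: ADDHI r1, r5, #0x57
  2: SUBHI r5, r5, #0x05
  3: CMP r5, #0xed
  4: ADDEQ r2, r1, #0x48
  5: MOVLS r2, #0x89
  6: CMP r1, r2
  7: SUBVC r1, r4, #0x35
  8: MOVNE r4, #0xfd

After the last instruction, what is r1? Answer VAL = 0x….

VAL = 0x60

[0] flags=1001 → (cmp)
[1] flags=1001 HI?F → skip
[2] flags=1001 HI?F → skip
[3] flags=1000 → (cmp)
[4] flags=1000 EQ?F → skip
[5] flags=1000 LS?T → r2=0x89
[6] flags=0010 → (cmp)
[7] flags=0010 VC?T → r1=0x60
[8] flags=0010 NE?T → r4=0xfd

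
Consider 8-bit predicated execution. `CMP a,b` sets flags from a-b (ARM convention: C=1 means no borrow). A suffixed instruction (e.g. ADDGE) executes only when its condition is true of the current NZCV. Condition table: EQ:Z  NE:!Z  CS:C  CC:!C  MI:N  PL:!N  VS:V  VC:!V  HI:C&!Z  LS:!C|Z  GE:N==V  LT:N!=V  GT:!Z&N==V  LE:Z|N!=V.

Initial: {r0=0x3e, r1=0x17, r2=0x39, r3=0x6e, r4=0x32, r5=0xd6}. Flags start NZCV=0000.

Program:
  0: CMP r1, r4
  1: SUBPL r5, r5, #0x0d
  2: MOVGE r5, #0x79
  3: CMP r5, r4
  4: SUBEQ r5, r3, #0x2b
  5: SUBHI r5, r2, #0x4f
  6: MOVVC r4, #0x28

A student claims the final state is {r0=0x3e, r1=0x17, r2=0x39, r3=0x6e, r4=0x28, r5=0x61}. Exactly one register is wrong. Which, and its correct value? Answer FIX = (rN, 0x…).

[0] flags=1000 → (cmp)
[1] flags=1000 PL?F → skip
[2] flags=1000 GE?F → skip
[3] flags=1010 → (cmp)
[4] flags=1010 EQ?F → skip
[5] flags=1010 HI?T → r5=0xea
[6] flags=1010 VC?T → r4=0x28

FIX = (r5, 0xea)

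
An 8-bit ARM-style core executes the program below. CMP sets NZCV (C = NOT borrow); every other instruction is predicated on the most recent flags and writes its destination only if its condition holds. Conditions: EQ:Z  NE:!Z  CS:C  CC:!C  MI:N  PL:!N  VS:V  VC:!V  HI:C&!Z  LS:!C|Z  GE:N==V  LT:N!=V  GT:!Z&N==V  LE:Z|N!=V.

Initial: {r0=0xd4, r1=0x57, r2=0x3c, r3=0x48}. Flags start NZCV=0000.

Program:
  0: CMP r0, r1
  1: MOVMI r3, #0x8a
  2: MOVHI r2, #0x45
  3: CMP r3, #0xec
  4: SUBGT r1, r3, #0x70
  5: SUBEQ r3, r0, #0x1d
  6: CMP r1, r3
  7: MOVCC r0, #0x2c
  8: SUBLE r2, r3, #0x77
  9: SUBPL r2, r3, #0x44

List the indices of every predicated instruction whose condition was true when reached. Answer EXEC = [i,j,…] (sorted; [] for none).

EXEC = [2,4,8]

0: ✓ CMP  NZCV=0011
1: · MOVMI
2: ✓ MOVHI  r2←0x45
3: ✓ CMP  NZCV=0000
4: ✓ SUBGT  r1←0xd8
5: · SUBEQ
6: ✓ CMP  NZCV=1010
7: · MOVCC
8: ✓ SUBLE  r2←0xd1
9: · SUBPL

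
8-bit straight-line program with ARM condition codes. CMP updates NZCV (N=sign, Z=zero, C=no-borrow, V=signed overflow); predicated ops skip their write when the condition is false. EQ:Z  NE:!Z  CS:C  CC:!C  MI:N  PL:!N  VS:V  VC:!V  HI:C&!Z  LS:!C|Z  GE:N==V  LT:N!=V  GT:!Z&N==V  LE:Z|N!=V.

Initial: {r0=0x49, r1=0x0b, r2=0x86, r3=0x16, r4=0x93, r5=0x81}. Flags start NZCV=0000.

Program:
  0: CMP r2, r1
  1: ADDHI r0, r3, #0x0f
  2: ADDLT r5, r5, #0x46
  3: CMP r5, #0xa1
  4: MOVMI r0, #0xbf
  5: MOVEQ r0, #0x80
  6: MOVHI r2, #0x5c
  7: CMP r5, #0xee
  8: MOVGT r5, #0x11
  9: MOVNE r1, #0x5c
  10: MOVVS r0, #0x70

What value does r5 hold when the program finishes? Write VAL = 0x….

VAL = 0xc7

0: ✓ CMP  NZCV=0011
1: ✓ ADDHI  r0←0x25
2: ✓ ADDLT  r5←0xc7
3: ✓ CMP  NZCV=0010
4: · MOVMI
5: · MOVEQ
6: ✓ MOVHI  r2←0x5c
7: ✓ CMP  NZCV=1000
8: · MOVGT
9: ✓ MOVNE  r1←0x5c
10: · MOVVS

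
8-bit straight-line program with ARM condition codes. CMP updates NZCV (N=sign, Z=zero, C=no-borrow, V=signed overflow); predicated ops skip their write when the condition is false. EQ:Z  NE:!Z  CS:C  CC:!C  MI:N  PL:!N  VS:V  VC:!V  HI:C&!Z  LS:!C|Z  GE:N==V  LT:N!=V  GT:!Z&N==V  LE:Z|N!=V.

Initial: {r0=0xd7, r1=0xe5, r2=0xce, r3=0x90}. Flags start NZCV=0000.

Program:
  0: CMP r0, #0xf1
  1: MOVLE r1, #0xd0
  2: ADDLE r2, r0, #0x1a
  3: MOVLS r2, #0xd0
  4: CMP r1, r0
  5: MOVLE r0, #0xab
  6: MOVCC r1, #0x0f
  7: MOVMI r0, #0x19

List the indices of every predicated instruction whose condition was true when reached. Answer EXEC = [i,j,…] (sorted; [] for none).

EXEC = [1,2,3,5,6,7]

0: ✓ CMP  NZCV=1000
1: ✓ MOVLE  r1←0xd0
2: ✓ ADDLE  r2←0xf1
3: ✓ MOVLS  r2←0xd0
4: ✓ CMP  NZCV=1000
5: ✓ MOVLE  r0←0xab
6: ✓ MOVCC  r1←0x0f
7: ✓ MOVMI  r0←0x19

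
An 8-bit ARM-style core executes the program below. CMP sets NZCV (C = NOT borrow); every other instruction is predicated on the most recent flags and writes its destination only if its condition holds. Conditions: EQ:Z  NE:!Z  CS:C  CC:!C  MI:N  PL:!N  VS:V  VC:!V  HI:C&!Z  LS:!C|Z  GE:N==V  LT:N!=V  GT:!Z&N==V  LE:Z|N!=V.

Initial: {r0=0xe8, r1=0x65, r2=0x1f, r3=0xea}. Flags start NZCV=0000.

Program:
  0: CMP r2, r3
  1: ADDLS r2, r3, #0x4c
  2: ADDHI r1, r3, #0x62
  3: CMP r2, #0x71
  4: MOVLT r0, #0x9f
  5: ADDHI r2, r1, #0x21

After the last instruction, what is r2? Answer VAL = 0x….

0: ✓ CMP  NZCV=0000
1: ✓ ADDLS  r2←0x36
2: · ADDHI
3: ✓ CMP  NZCV=1000
4: ✓ MOVLT  r0←0x9f
5: · ADDHI

VAL = 0x36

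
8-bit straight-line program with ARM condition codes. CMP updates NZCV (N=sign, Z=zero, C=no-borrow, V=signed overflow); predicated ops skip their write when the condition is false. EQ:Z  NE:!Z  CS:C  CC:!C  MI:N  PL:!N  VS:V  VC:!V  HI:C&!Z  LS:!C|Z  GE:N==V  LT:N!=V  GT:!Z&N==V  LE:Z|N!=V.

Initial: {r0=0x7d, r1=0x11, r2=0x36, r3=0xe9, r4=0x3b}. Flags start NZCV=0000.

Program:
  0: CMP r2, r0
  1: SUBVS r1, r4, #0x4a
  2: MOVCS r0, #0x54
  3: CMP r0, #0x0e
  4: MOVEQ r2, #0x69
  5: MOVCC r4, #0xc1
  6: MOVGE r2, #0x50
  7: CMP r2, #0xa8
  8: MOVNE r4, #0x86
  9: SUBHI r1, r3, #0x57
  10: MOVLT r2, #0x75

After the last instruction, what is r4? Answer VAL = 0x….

[0] flags=1000 → (cmp)
[1] flags=1000 VS?F → skip
[2] flags=1000 CS?F → skip
[3] flags=0010 → (cmp)
[4] flags=0010 EQ?F → skip
[5] flags=0010 CC?F → skip
[6] flags=0010 GE?T → r2=0x50
[7] flags=1001 → (cmp)
[8] flags=1001 NE?T → r4=0x86
[9] flags=1001 HI?F → skip
[10] flags=1001 LT?F → skip

VAL = 0x86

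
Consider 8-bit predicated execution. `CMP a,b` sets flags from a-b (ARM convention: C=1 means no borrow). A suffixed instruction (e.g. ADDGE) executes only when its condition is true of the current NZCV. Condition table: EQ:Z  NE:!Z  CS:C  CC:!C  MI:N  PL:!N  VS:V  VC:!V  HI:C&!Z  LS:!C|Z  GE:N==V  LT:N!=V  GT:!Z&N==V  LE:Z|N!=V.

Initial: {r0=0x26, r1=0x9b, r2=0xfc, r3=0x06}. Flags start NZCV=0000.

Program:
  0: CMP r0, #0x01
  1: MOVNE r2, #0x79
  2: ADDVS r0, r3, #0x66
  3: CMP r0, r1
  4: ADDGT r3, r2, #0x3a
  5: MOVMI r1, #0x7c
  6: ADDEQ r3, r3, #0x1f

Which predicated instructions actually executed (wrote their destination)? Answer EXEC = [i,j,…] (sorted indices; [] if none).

EXEC = [1,4,5]

[0] flags=0010 → (cmp)
[1] flags=0010 NE?T → r2=0x79
[2] flags=0010 VS?F → skip
[3] flags=1001 → (cmp)
[4] flags=1001 GT?T → r3=0xb3
[5] flags=1001 MI?T → r1=0x7c
[6] flags=1001 EQ?F → skip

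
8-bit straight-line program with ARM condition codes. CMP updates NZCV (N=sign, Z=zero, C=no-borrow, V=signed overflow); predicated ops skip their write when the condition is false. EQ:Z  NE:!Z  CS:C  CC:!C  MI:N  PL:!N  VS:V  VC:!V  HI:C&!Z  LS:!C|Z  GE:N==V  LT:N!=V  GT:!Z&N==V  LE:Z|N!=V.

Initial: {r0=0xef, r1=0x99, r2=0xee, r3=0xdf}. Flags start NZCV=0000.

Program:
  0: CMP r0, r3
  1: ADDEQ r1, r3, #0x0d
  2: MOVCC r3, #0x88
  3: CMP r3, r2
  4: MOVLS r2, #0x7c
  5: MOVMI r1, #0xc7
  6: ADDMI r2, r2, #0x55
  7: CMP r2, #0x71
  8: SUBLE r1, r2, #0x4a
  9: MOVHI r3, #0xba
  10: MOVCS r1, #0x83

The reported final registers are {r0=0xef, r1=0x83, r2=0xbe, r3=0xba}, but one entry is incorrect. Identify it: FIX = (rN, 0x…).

FIX = (r2, 0xd1)

[0] flags=0010 → (cmp)
[1] flags=0010 EQ?F → skip
[2] flags=0010 CC?F → skip
[3] flags=1000 → (cmp)
[4] flags=1000 LS?T → r2=0x7c
[5] flags=1000 MI?T → r1=0xc7
[6] flags=1000 MI?T → r2=0xd1
[7] flags=0011 → (cmp)
[8] flags=0011 LE?T → r1=0x87
[9] flags=0011 HI?T → r3=0xba
[10] flags=0011 CS?T → r1=0x83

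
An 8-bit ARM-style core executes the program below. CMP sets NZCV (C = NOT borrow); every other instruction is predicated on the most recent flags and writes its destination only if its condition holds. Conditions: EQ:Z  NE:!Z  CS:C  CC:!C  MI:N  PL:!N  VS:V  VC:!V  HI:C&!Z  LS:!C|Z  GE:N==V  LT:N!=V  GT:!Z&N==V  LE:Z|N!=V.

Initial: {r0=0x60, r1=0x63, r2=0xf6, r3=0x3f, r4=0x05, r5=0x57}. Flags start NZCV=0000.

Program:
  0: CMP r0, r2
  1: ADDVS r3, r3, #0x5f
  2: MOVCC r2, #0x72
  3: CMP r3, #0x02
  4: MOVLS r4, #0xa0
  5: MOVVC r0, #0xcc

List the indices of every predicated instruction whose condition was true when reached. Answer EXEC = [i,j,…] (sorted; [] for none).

EXEC = [2,5]

[0] flags=0000 → (cmp)
[1] flags=0000 VS?F → skip
[2] flags=0000 CC?T → r2=0x72
[3] flags=0010 → (cmp)
[4] flags=0010 LS?F → skip
[5] flags=0010 VC?T → r0=0xcc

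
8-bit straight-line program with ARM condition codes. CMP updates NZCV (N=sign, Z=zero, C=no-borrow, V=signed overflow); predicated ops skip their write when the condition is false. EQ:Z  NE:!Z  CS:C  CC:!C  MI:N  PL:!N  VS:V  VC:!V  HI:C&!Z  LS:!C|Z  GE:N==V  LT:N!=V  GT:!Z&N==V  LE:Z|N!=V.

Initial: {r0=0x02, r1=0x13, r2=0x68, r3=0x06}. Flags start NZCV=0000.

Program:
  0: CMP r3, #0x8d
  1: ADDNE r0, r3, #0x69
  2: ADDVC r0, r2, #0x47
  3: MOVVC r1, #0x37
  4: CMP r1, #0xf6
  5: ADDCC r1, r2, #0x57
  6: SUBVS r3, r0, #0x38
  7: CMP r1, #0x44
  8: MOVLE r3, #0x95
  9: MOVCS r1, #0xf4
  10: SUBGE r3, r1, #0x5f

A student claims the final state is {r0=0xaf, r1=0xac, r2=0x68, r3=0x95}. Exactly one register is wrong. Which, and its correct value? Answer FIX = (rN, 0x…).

0: ✓ CMP  NZCV=0000
1: ✓ ADDNE  r0←0x6f
2: ✓ ADDVC  r0←0xaf
3: ✓ MOVVC  r1←0x37
4: ✓ CMP  NZCV=0000
5: ✓ ADDCC  r1←0xbf
6: · SUBVS
7: ✓ CMP  NZCV=0011
8: ✓ MOVLE  r3←0x95
9: ✓ MOVCS  r1←0xf4
10: · SUBGE

FIX = (r1, 0xf4)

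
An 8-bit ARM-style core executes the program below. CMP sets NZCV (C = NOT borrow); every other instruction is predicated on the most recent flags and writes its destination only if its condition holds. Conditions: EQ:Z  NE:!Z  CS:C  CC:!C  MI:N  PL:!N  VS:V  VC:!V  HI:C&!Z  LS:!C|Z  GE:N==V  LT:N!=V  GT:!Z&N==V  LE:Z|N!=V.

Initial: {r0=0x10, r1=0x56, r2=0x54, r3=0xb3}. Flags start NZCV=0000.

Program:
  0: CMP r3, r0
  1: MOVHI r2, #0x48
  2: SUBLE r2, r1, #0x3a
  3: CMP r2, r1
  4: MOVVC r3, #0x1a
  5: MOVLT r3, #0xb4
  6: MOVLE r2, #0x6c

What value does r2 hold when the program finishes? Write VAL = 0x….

0: ✓ CMP  NZCV=1010
1: ✓ MOVHI  r2←0x48
2: ✓ SUBLE  r2←0x1c
3: ✓ CMP  NZCV=1000
4: ✓ MOVVC  r3←0x1a
5: ✓ MOVLT  r3←0xb4
6: ✓ MOVLE  r2←0x6c

VAL = 0x6c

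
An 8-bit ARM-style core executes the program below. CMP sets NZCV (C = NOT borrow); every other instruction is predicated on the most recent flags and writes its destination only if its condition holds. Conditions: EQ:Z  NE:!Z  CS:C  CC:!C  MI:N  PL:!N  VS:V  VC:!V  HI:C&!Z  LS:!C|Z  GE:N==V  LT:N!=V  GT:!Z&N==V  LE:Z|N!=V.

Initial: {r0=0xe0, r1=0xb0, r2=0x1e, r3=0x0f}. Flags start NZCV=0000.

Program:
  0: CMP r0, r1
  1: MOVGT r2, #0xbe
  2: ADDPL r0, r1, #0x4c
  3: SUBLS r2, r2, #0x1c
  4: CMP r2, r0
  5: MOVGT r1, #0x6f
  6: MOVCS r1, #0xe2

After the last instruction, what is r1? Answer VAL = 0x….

[0] flags=0010 → (cmp)
[1] flags=0010 GT?T → r2=0xbe
[2] flags=0010 PL?T → r0=0xfc
[3] flags=0010 LS?F → skip
[4] flags=1000 → (cmp)
[5] flags=1000 GT?F → skip
[6] flags=1000 CS?F → skip

VAL = 0xb0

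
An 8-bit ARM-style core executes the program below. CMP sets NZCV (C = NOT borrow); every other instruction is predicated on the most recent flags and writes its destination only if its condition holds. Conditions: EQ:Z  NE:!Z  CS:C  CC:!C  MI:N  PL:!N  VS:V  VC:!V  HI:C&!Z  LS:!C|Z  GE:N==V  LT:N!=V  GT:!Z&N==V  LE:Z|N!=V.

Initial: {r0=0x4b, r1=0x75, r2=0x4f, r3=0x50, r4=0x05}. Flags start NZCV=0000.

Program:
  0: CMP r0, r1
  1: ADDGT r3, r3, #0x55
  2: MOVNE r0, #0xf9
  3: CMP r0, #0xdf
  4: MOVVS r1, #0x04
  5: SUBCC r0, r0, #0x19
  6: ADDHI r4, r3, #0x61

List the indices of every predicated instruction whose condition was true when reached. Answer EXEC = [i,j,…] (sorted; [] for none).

EXEC = [2,6]

0: ✓ CMP  NZCV=1000
1: · ADDGT
2: ✓ MOVNE  r0←0xf9
3: ✓ CMP  NZCV=0010
4: · MOVVS
5: · SUBCC
6: ✓ ADDHI  r4←0xb1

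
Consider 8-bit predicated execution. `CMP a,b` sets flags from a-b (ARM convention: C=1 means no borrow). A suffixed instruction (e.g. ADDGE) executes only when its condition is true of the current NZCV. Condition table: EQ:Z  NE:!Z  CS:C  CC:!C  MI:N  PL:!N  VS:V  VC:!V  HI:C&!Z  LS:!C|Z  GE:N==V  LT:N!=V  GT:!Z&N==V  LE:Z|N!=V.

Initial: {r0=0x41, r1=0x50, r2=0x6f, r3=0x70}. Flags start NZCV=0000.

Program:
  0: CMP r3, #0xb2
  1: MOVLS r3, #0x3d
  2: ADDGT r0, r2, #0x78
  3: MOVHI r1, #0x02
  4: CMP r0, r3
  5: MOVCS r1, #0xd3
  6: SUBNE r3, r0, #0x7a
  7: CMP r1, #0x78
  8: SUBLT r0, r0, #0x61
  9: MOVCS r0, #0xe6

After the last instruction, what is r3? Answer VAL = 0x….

[0] flags=1001 → (cmp)
[1] flags=1001 LS?T → r3=0x3d
[2] flags=1001 GT?T → r0=0xe7
[3] flags=1001 HI?F → skip
[4] flags=1010 → (cmp)
[5] flags=1010 CS?T → r1=0xd3
[6] flags=1010 NE?T → r3=0x6d
[7] flags=0011 → (cmp)
[8] flags=0011 LT?T → r0=0x86
[9] flags=0011 CS?T → r0=0xe6

VAL = 0x6d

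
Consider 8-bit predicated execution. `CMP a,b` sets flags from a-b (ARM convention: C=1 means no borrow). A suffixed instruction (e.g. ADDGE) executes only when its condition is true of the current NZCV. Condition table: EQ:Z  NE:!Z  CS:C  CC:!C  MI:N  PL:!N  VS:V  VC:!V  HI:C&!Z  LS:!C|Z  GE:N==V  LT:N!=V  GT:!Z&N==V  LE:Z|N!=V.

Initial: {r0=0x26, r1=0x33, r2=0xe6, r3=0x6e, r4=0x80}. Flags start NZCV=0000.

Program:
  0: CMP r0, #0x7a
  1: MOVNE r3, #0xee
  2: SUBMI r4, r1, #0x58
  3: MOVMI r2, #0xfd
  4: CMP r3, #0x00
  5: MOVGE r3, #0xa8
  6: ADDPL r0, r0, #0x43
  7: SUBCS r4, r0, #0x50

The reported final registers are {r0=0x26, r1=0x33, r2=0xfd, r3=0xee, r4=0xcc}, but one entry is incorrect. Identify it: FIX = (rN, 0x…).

FIX = (r4, 0xd6)

0: ✓ CMP  NZCV=1000
1: ✓ MOVNE  r3←0xee
2: ✓ SUBMI  r4←0xdb
3: ✓ MOVMI  r2←0xfd
4: ✓ CMP  NZCV=1010
5: · MOVGE
6: · ADDPL
7: ✓ SUBCS  r4←0xd6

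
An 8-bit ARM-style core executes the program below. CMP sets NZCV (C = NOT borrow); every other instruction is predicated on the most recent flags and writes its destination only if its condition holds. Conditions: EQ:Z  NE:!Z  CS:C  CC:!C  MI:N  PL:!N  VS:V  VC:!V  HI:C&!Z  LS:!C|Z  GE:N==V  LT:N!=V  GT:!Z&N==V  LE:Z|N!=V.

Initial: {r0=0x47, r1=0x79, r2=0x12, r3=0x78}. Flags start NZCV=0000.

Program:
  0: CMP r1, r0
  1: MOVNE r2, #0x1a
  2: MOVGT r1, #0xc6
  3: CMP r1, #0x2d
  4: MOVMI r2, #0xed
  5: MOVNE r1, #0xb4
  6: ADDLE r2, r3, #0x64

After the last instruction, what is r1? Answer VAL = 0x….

[0] flags=0010 → (cmp)
[1] flags=0010 NE?T → r2=0x1a
[2] flags=0010 GT?T → r1=0xc6
[3] flags=1010 → (cmp)
[4] flags=1010 MI?T → r2=0xed
[5] flags=1010 NE?T → r1=0xb4
[6] flags=1010 LE?T → r2=0xdc

VAL = 0xb4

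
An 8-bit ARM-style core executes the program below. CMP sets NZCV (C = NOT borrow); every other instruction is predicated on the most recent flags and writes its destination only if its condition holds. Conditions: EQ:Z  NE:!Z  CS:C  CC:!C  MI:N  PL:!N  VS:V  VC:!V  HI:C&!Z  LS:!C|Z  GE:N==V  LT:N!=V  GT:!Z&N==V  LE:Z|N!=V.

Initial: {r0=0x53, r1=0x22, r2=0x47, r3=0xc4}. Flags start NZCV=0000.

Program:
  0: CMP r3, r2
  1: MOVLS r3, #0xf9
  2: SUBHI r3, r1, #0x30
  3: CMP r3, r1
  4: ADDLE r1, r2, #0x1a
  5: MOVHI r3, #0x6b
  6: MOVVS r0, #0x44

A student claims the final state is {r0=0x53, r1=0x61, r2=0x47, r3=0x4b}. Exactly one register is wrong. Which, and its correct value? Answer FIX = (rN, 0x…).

FIX = (r3, 0x6b)

[0] flags=0011 → (cmp)
[1] flags=0011 LS?F → skip
[2] flags=0011 HI?T → r3=0xf2
[3] flags=1010 → (cmp)
[4] flags=1010 LE?T → r1=0x61
[5] flags=1010 HI?T → r3=0x6b
[6] flags=1010 VS?F → skip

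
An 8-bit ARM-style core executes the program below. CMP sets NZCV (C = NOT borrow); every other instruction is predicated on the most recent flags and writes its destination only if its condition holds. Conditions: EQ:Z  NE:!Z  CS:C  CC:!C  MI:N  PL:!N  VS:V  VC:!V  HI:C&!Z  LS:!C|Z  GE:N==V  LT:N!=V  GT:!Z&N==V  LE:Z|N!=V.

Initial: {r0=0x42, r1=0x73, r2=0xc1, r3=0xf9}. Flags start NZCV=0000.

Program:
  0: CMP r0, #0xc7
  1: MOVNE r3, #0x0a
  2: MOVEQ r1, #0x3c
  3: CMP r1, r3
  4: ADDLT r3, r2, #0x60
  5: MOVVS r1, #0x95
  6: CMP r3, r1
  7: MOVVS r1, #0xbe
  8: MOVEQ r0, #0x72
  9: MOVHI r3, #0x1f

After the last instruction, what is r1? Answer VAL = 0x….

[0] flags=0000 → (cmp)
[1] flags=0000 NE?T → r3=0x0a
[2] flags=0000 EQ?F → skip
[3] flags=0010 → (cmp)
[4] flags=0010 LT?F → skip
[5] flags=0010 VS?F → skip
[6] flags=1000 → (cmp)
[7] flags=1000 VS?F → skip
[8] flags=1000 EQ?F → skip
[9] flags=1000 HI?F → skip

VAL = 0x73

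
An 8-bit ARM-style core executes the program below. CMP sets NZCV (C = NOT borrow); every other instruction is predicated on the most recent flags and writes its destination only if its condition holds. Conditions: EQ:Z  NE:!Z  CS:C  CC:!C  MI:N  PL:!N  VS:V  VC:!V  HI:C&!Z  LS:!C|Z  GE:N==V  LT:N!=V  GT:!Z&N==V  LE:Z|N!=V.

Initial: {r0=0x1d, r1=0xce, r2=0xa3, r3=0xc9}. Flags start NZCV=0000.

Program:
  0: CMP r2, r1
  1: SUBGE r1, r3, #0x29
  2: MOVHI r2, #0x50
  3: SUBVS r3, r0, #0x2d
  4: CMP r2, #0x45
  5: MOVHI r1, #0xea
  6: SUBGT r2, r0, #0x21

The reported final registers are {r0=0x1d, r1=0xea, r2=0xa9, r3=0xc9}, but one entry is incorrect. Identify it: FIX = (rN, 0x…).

0: ✓ CMP  NZCV=1000
1: · SUBGE
2: · MOVHI
3: · SUBVS
4: ✓ CMP  NZCV=0011
5: ✓ MOVHI  r1←0xea
6: · SUBGT

FIX = (r2, 0xa3)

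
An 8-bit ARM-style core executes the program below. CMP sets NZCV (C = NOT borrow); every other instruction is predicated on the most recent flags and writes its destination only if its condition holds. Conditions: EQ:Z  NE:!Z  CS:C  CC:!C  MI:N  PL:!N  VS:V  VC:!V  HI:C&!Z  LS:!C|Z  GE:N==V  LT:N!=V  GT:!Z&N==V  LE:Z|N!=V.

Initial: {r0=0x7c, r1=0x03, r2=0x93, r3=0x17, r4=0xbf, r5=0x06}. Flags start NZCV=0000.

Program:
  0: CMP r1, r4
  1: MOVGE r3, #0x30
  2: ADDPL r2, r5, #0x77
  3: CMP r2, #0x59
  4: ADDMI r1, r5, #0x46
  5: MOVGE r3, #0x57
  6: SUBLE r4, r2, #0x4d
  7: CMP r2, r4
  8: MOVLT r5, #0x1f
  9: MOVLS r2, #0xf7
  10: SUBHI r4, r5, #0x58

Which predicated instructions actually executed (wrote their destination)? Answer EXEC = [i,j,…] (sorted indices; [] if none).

0: ✓ CMP  NZCV=0000
1: ✓ MOVGE  r3←0x30
2: ✓ ADDPL  r2←0x7d
3: ✓ CMP  NZCV=0010
4: · ADDMI
5: ✓ MOVGE  r3←0x57
6: · SUBLE
7: ✓ CMP  NZCV=1001
8: · MOVLT
9: ✓ MOVLS  r2←0xf7
10: · SUBHI

EXEC = [1,2,5,9]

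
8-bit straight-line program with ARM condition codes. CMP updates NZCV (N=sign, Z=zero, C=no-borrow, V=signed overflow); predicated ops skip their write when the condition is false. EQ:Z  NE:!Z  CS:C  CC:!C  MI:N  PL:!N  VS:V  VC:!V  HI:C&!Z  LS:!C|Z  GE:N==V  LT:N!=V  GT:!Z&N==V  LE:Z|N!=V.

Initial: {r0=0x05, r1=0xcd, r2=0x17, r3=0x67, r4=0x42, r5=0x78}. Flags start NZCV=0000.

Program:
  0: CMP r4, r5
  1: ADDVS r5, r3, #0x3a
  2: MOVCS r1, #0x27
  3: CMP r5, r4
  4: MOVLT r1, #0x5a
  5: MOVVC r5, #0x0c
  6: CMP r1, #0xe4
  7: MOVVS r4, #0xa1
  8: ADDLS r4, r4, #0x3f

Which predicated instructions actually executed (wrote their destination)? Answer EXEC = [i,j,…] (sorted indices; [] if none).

EXEC = [5,8]

[0] flags=1000 → (cmp)
[1] flags=1000 VS?F → skip
[2] flags=1000 CS?F → skip
[3] flags=0010 → (cmp)
[4] flags=0010 LT?F → skip
[5] flags=0010 VC?T → r5=0x0c
[6] flags=1000 → (cmp)
[7] flags=1000 VS?F → skip
[8] flags=1000 LS?T → r4=0x81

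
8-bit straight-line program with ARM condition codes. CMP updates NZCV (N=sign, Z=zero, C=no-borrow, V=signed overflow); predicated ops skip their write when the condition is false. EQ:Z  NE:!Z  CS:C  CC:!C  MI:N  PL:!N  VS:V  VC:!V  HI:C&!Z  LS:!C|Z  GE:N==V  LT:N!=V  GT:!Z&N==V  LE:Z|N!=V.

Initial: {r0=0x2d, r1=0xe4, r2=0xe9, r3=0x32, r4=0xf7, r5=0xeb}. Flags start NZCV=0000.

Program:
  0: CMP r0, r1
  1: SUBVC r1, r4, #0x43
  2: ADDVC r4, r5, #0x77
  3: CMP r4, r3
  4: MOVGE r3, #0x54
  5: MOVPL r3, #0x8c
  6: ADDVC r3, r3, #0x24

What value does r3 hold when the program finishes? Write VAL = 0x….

VAL = 0xb0

[0] flags=0000 → (cmp)
[1] flags=0000 VC?T → r1=0xb4
[2] flags=0000 VC?T → r4=0x62
[3] flags=0010 → (cmp)
[4] flags=0010 GE?T → r3=0x54
[5] flags=0010 PL?T → r3=0x8c
[6] flags=0010 VC?T → r3=0xb0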